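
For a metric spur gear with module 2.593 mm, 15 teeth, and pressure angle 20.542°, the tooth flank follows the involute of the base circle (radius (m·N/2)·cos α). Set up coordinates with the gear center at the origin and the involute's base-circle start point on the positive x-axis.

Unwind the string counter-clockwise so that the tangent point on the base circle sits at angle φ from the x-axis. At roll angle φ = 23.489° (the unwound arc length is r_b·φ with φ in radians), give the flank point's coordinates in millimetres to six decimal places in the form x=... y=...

pitch radius r_p = m·N/2 = 2.593·15/2 = 19.447500
base radius r_b = r_p·cos α = 19.447500·cos 20.542° = 18.210935
roll angle φ = 23.489° = 0.40996039 rad
x = r_b·(cos φ + φ·sin φ) = 18.210935·(0.91713661 + 0.40996039·0.39857300) = 19.677566
y = r_b·(sin φ − φ·cos φ) = 18.210935·(0.39857300 − 0.40996039·0.91713661) = 0.411263

x=19.677566 y=0.411263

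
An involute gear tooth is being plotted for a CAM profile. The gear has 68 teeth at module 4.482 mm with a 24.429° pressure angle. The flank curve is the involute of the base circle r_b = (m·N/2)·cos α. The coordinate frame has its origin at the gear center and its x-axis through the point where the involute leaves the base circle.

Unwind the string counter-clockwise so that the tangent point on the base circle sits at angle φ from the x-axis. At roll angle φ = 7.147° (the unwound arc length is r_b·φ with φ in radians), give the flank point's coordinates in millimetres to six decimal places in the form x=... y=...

pitch radius r_p = m·N/2 = 4.482·68/2 = 152.388000
base radius r_b = r_p·cos α = 152.388000·cos 24.429° = 138.745381
roll angle φ = 7.147° = 0.12473868 rad
x = r_b·(cos φ + φ·sin φ) = 138.745381·(0.99223021 + 0.12473868·0.12441545) = 139.820607
y = r_b·(sin φ − φ·cos φ) = 138.745381·(0.12441545 − 0.12473868·0.99223021) = 0.089624

x=139.820607 y=0.089624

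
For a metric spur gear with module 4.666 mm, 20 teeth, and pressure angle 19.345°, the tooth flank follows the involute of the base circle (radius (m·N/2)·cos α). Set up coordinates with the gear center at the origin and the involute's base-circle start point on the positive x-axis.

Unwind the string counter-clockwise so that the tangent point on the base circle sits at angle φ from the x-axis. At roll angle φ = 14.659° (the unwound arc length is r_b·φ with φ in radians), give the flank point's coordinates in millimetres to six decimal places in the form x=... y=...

pitch radius r_p = m·N/2 = 4.666·20/2 = 46.660000
base radius r_b = r_p·cos α = 46.660000·cos 19.345° = 44.025627
roll angle φ = 14.659° = 0.25584782 rad
x = r_b·(cos φ + φ·sin φ) = 44.025627·(0.96744909 + 0.25584782·0.25306572) = 45.443049
y = r_b·(sin φ − φ·cos φ) = 44.025627·(0.25306572 − 0.25584782·0.96744909) = 0.244165

x=45.443049 y=0.244165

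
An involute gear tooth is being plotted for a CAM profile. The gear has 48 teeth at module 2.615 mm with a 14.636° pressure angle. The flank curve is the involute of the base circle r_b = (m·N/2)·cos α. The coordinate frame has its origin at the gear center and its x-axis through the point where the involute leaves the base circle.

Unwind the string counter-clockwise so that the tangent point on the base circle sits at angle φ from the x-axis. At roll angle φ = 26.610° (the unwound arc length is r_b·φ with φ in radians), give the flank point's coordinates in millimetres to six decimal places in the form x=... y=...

x=66.923479 y=1.984291

pitch radius r_p = m·N/2 = 2.615·48/2 = 62.760000
base radius r_b = r_p·cos α = 62.760000·cos 14.636° = 60.723476
roll angle φ = 26.610° = 0.46443211 rad
x = r_b·(cos φ + φ·sin φ) = 60.723476·(0.89407607 + 0.46443211·0.44791514) = 66.923479
y = r_b·(sin φ − φ·cos φ) = 60.723476·(0.44791514 − 0.46443211·0.89407607) = 1.984291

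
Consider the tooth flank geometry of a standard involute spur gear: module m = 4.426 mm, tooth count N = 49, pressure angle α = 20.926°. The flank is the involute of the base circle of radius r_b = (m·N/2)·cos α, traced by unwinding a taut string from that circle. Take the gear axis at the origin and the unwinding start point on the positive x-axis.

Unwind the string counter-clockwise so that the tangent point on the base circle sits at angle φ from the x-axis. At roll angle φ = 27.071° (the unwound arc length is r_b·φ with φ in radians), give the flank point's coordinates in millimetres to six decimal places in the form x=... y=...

pitch radius r_p = m·N/2 = 4.426·49/2 = 108.437000
base radius r_b = r_p·cos α = 108.437000·cos 20.926° = 101.284766
roll angle φ = 27.071° = 0.47247808 rad
x = r_b·(cos φ + φ·sin φ) = 101.284766·(0.89044326 + 0.47247808·0.45509427) = 111.966797
y = r_b·(sin φ − φ·cos φ) = 101.284766·(0.45509427 − 0.47247808·0.89044326) = 3.482104

x=111.966797 y=3.482104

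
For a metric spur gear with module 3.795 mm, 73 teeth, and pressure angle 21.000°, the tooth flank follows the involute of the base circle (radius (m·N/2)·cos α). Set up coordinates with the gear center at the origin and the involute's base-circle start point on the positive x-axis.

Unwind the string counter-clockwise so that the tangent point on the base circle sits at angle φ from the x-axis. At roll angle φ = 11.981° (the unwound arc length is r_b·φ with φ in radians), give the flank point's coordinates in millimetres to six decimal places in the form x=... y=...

pitch radius r_p = m·N/2 = 3.795·73/2 = 138.517500
base radius r_b = r_p·cos α = 138.517500·cos 21.000° = 129.317227
roll angle φ = 11.981° = 0.20910790 rad
x = r_b·(cos φ + φ·sin φ) = 129.317227·(0.97821649 + 0.20910790·0.20758731) = 132.113665
y = r_b·(sin φ − φ·cos φ) = 129.317227·(0.20758731 − 0.20910790·0.97821649) = 0.392416

x=132.113665 y=0.392416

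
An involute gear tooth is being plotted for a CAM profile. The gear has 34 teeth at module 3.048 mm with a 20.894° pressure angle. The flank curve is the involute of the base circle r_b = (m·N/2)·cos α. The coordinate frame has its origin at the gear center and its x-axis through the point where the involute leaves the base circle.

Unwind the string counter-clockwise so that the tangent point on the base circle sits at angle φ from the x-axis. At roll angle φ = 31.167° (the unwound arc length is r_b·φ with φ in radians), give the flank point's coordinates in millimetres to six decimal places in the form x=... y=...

pitch radius r_p = m·N/2 = 3.048·34/2 = 51.816000
base radius r_b = r_p·cos α = 51.816000·cos 20.894° = 48.408674
roll angle φ = 31.167° = 0.54396677 rad
x = r_b·(cos φ + φ·sin φ) = 48.408674·(0.85566248 + 0.54396677·0.51753427) = 55.049566
y = r_b·(sin φ − φ·cos φ) = 48.408674·(0.51753427 − 0.54396677·0.85566248) = 2.521236

x=55.049566 y=2.521236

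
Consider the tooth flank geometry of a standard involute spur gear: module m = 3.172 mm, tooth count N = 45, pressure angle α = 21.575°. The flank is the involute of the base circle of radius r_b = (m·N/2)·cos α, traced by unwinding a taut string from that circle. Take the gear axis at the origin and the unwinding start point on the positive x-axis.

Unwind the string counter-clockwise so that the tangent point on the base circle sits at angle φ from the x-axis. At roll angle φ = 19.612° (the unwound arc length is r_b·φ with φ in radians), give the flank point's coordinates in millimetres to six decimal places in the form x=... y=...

pitch radius r_p = m·N/2 = 3.172·45/2 = 71.370000
base radius r_b = r_p·cos α = 71.370000·cos 21.575° = 66.369605
roll angle φ = 19.612° = 0.34229397 rad
x = r_b·(cos φ + φ·sin φ) = 66.369605·(0.94198718 + 0.34229397·0.33564887) = 70.144560
y = r_b·(sin φ − φ·cos φ) = 66.369605·(0.33564887 − 0.34229397·0.94198718) = 0.876897

x=70.144560 y=0.876897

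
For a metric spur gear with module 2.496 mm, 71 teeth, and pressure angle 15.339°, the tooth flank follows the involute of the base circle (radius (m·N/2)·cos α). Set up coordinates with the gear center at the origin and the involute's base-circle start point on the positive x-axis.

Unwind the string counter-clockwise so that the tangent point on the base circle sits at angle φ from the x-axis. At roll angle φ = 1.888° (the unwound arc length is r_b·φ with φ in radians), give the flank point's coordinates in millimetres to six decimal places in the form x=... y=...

x=85.497949 y=0.001019

pitch radius r_p = m·N/2 = 2.496·71/2 = 88.608000
base radius r_b = r_p·cos α = 88.608000·cos 15.339° = 85.451569
roll angle φ = 1.888° = 0.03295182 rad
x = r_b·(cos φ + φ·sin φ) = 85.451569·(0.99945714 + 0.03295182·0.03294585) = 85.497949
y = r_b·(sin φ − φ·cos φ) = 85.451569·(0.03294585 − 0.03295182·0.99945714) = 0.001019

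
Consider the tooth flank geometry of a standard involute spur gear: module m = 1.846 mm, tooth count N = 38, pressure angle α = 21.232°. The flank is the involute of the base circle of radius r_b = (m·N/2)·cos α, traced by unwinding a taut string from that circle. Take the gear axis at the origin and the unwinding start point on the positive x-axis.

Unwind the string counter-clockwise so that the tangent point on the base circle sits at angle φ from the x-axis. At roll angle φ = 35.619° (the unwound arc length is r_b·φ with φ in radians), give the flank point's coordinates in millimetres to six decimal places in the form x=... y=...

pitch radius r_p = m·N/2 = 1.846·38/2 = 35.074000
base radius r_b = r_p·cos α = 35.074000·cos 21.232° = 32.693236
roll angle φ = 35.619° = 0.62166883 rad
x = r_b·(cos φ + φ·sin φ) = 32.693236·(0.81290768 + 0.62166883·0.58239257) = 38.413342
y = r_b·(sin φ − φ·cos φ) = 32.693236·(0.58239257 − 0.62166883·0.81290768) = 2.518465

x=38.413342 y=2.518465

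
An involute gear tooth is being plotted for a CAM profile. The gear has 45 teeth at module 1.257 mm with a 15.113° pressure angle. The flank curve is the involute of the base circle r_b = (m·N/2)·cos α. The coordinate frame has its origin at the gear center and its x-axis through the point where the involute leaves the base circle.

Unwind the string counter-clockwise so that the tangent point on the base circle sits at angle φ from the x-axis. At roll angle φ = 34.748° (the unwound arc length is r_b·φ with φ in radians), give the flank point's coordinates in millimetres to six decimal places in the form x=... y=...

x=31.873237 y=1.956470

pitch radius r_p = m·N/2 = 1.257·45/2 = 28.282500
base radius r_b = r_p·cos α = 28.282500·cos 15.113° = 27.304307
roll angle φ = 34.748° = 0.60646701 rad
x = r_b·(cos φ + φ·sin φ) = 27.304307·(0.82166683 + 0.60646701·0.56996808) = 31.873237
y = r_b·(sin φ − φ·cos φ) = 27.304307·(0.56996808 − 0.60646701·0.82166683) = 1.956470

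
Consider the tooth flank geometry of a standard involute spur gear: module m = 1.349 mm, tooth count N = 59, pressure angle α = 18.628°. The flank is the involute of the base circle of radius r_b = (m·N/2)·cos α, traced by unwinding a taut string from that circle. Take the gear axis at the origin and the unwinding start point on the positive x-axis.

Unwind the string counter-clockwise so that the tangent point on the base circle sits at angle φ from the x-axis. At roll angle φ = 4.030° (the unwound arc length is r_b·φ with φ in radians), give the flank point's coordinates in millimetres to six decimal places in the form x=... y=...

pitch radius r_p = m·N/2 = 1.349·59/2 = 39.795500
base radius r_b = r_p·cos α = 39.795500·cos 18.628° = 37.710710
roll angle φ = 4.030° = 0.07033677 rad
x = r_b·(cos φ + φ·sin φ) = 37.710710·(0.99752739 + 0.07033677·0.07027879) = 37.803877
y = r_b·(sin φ − φ·cos φ) = 37.710710·(0.07027879 − 0.07033677·0.99752739) = 0.004372

x=37.803877 y=0.004372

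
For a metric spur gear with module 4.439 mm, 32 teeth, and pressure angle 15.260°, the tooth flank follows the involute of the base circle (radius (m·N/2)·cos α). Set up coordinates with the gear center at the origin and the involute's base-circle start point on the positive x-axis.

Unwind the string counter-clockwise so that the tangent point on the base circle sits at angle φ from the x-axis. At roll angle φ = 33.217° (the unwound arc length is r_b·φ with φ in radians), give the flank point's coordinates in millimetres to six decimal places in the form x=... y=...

x=79.085088 y=4.302694

pitch radius r_p = m·N/2 = 4.439·32/2 = 71.024000
base radius r_b = r_p·cos α = 71.024000·cos 15.260° = 68.519793
roll angle φ = 33.217° = 0.57974602 rad
x = r_b·(cos φ + φ·sin φ) = 68.519793·(0.83660181 + 0.57974602·0.54781147) = 79.085088
y = r_b·(sin φ − φ·cos φ) = 68.519793·(0.54781147 − 0.57974602·0.83660181) = 4.302694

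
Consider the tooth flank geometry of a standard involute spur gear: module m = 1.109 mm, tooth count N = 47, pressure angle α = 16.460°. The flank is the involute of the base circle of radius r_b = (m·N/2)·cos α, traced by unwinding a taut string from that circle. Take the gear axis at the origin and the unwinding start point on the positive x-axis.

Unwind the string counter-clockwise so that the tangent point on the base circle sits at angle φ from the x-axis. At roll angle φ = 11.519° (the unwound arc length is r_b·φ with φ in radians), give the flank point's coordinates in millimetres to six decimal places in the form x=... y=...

pitch radius r_p = m·N/2 = 1.109·47/2 = 26.061500
base radius r_b = r_p·cos α = 26.061500·cos 16.460° = 24.993442
roll angle φ = 11.519° = 0.20104448 rad
x = r_b·(cos φ + φ·sin φ) = 24.993442·(0.97985854 + 0.20104448·0.19969288) = 25.493453
y = r_b·(sin φ − φ·cos φ) = 24.993442·(0.19969288 − 0.20104448·0.97985854) = 0.067426

x=25.493453 y=0.067426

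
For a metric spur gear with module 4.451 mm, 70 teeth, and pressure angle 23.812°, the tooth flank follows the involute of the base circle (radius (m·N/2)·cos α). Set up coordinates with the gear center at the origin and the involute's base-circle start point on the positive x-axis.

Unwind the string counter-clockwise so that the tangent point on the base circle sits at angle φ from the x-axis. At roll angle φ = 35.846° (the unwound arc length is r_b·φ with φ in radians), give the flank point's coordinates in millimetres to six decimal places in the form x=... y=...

pitch radius r_p = m·N/2 = 4.451·70/2 = 155.785000
base radius r_b = r_p·cos α = 155.785000·cos 23.812° = 142.523822
roll angle φ = 35.846° = 0.62563072 rad
x = r_b·(cos φ + φ·sin φ) = 142.523822·(0.81059392 + 0.62563072·0.58560865) = 167.746076
y = r_b·(sin φ − φ·cos φ) = 142.523822·(0.58560865 − 0.62563072·0.81059392) = 11.184726

x=167.746076 y=11.184726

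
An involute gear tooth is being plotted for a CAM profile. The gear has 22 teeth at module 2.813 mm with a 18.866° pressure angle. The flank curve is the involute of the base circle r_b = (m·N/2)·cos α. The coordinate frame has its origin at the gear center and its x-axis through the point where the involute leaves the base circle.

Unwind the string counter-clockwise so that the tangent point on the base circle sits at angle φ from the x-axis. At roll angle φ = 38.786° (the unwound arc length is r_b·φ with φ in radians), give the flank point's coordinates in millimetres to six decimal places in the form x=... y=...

x=35.240373 y=2.891232

pitch radius r_p = m·N/2 = 2.813·22/2 = 30.943000
base radius r_b = r_p·cos α = 30.943000·cos 18.866° = 29.280662
roll angle φ = 38.786° = 0.67694340 rad
x = r_b·(cos φ + φ·sin φ) = 29.280662·(0.77949105 + 0.67694340·0.62641336) = 35.240373
y = r_b·(sin φ − φ·cos φ) = 29.280662·(0.62641336 − 0.67694340·0.77949105) = 2.891232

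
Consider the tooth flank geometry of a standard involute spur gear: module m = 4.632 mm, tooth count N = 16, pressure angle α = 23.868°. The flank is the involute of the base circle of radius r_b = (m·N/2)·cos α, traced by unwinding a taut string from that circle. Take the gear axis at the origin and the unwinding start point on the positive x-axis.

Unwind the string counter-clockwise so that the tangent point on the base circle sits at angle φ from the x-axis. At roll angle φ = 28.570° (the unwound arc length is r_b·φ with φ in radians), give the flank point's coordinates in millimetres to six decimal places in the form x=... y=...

pitch radius r_p = m·N/2 = 4.632·16/2 = 37.056000
base radius r_b = r_p·cos α = 37.056000·cos 23.868° = 33.886974
roll angle φ = 28.570° = 0.49864057 rad
x = r_b·(cos φ + φ·sin φ) = 33.886974·(0.87823350 + 0.49864057·0.47823208) = 37.841564
y = r_b·(sin φ − φ·cos φ) = 33.886974·(0.47823208 − 0.49864057·0.87823350) = 1.365958

x=37.841564 y=1.365958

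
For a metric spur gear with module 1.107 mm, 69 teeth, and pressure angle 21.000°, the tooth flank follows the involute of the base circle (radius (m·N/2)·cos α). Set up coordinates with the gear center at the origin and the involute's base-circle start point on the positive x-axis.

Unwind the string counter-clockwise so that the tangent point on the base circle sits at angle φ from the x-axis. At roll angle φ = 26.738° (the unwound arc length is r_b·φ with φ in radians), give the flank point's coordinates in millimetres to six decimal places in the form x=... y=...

x=39.328412 y=1.181758

pitch radius r_p = m·N/2 = 1.107·69/2 = 38.191500
base radius r_b = r_p·cos α = 38.191500·cos 21.000° = 35.654837
roll angle φ = 26.738° = 0.46666614 rad
x = r_b·(cos φ + φ·sin φ) = 35.654837·(0.89307319 + 0.46666614·0.44991141) = 39.328412
y = r_b·(sin φ − φ·cos φ) = 35.654837·(0.44991141 − 0.46666614·0.89307319) = 1.181758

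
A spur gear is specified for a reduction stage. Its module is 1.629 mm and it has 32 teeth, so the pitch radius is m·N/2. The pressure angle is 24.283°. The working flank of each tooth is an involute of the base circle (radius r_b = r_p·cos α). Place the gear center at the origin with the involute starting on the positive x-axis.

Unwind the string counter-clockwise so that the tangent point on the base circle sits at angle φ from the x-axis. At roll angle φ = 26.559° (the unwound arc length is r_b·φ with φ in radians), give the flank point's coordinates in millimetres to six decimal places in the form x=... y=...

x=26.174966 y=0.771961

pitch radius r_p = m·N/2 = 1.629·32/2 = 26.064000
base radius r_b = r_p·cos α = 26.064000·cos 24.283° = 23.757996
roll angle φ = 26.559° = 0.46354200 rad
x = r_b·(cos φ + φ·sin φ) = 23.757996·(0.89447442 + 0.46354200·0.44711913) = 26.174966
y = r_b·(sin φ − φ·cos φ) = 23.757996·(0.44711913 − 0.46354200·0.89447442) = 0.771961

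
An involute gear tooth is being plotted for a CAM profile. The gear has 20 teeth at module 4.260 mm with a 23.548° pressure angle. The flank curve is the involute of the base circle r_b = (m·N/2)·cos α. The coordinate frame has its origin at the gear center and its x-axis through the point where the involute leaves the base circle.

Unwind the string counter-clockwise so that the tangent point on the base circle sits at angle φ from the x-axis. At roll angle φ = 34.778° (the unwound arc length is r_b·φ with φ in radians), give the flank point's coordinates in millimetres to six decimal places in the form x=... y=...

x=45.597507 y=2.805353

pitch radius r_p = m·N/2 = 4.260·20/2 = 42.600000
base radius r_b = r_p·cos α = 42.600000·cos 23.548° = 39.052515
roll angle φ = 34.778° = 0.60699061 rad
x = r_b·(cos φ + φ·sin φ) = 39.052515·(0.82136829 + 0.60699061·0.57039823) = 45.597507
y = r_b·(sin φ − φ·cos φ) = 39.052515·(0.57039823 − 0.60699061·0.82136829) = 2.805353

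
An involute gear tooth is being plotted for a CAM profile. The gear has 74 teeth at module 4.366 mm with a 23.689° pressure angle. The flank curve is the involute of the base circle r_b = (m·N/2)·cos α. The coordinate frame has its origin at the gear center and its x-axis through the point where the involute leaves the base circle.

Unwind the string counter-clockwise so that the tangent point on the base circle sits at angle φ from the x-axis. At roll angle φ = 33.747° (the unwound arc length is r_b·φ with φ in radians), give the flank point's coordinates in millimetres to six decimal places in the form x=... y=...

x=171.407263 y=9.730430

pitch radius r_p = m·N/2 = 4.366·74/2 = 161.542000
base radius r_b = r_p·cos α = 161.542000·cos 23.689° = 147.930430
roll angle φ = 33.747° = 0.58899626 rad
x = r_b·(cos φ + φ·sin φ) = 147.930430·(0.83149870 + 0.58899626·0.55552670) = 171.407263
y = r_b·(sin φ − φ·cos φ) = 147.930430·(0.55552670 − 0.58899626·0.83149870) = 9.730430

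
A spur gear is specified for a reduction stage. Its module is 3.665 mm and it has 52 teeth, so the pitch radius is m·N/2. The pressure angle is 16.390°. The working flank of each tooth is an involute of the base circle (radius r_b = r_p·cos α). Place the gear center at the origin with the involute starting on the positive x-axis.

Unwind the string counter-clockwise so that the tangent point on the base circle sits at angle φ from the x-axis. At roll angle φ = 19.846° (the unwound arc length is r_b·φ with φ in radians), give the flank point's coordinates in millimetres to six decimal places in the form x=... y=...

x=96.738371 y=1.251240

pitch radius r_p = m·N/2 = 3.665·52/2 = 95.290000
base radius r_b = r_p·cos α = 95.290000·cos 16.390° = 91.417723
roll angle φ = 19.846° = 0.34637804 rad
x = r_b·(cos φ + φ·sin φ) = 91.417723·(0.94060851 + 0.34637804·0.33949320) = 96.738371
y = r_b·(sin φ − φ·cos φ) = 91.417723·(0.33949320 − 0.34637804·0.94060851) = 1.251240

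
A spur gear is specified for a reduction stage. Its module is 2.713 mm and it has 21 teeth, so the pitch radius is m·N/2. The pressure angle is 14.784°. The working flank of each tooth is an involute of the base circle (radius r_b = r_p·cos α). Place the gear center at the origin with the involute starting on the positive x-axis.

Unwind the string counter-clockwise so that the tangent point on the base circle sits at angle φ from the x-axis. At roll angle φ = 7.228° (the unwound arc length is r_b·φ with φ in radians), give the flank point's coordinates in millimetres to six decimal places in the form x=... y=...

pitch radius r_p = m·N/2 = 2.713·21/2 = 28.486500
base radius r_b = r_p·cos α = 28.486500·cos 14.784° = 27.543445
roll angle φ = 7.228° = 0.12615240 rad
x = r_b·(cos φ + φ·sin φ) = 27.543445·(0.99205333 + 0.12615240·0.12581806) = 27.761743
y = r_b·(sin φ − φ·cos φ) = 27.543445·(0.12581806 − 0.12615240·0.99205333) = 0.018403

x=27.761743 y=0.018403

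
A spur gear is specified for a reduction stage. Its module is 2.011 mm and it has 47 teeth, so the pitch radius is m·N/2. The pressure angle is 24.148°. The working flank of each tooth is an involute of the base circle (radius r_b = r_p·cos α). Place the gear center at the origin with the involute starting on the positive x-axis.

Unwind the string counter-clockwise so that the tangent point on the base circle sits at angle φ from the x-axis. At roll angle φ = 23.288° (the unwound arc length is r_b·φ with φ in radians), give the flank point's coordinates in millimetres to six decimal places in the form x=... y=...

pitch radius r_p = m·N/2 = 2.011·47/2 = 47.258500
base radius r_b = r_p·cos α = 47.258500·cos 24.148° = 43.122993
roll angle φ = 23.288° = 0.40645228 rad
x = r_b·(cos φ + φ·sin φ) = 43.122993·(0.91852920 + 0.40645228·0.39535313) = 46.539256
y = r_b·(sin φ − φ·cos φ) = 43.122993·(0.39535313 − 0.40645228·0.91852920) = 0.949346

x=46.539256 y=0.949346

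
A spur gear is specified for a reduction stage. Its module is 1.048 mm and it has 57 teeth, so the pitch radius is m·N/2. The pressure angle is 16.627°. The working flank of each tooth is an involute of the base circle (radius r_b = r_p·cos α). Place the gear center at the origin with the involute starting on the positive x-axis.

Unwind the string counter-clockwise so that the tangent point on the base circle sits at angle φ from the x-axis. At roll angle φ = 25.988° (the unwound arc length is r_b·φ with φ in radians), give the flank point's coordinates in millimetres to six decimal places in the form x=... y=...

pitch radius r_p = m·N/2 = 1.048·57/2 = 29.868000
base radius r_b = r_p·cos α = 29.868000·cos 16.627° = 28.619154
roll angle φ = 25.988° = 0.45357617 rad
x = r_b·(cos φ + φ·sin φ) = 28.619154·(0.89888584 + 0.45357617·0.43818289) = 31.413390
y = r_b·(sin φ − φ·cos φ) = 28.619154·(0.43818289 − 0.45357617·0.89888584) = 0.872017

x=31.413390 y=0.872017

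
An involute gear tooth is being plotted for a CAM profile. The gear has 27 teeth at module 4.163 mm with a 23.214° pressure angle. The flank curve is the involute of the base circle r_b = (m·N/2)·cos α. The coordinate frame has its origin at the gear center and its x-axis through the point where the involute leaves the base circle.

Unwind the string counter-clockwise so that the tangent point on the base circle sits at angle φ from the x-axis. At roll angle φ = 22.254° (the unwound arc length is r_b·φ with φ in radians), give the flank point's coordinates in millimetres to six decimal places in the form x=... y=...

pitch radius r_p = m·N/2 = 4.163·27/2 = 56.200500
base radius r_b = r_p·cos α = 56.200500·cos 23.214° = 51.650454
roll angle φ = 22.254° = 0.38840557 rad
x = r_b·(cos φ + φ·sin φ) = 51.650454·(0.92551407 + 0.38840557·0.37871323) = 55.400711
y = r_b·(sin φ − φ·cos φ) = 51.650454·(0.37871323 − 0.38840557·0.92551407) = 0.993673

x=55.400711 y=0.993673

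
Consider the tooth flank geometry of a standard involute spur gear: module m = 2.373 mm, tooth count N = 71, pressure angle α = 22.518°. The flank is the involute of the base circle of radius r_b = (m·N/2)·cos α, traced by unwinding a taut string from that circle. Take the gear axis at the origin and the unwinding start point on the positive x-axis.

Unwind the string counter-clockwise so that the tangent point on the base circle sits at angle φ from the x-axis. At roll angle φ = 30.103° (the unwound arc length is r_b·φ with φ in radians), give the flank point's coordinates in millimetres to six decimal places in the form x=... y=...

x=87.829557 y=3.659225

pitch radius r_p = m·N/2 = 2.373·71/2 = 84.241500
base radius r_b = r_p·cos α = 84.241500·cos 22.518° = 77.818866
roll angle φ = 30.103° = 0.52539646 rad
x = r_b·(cos φ + φ·sin φ) = 77.818866·(0.86512516 + 0.52539646·0.50155604) = 87.829557
y = r_b·(sin φ − φ·cos φ) = 77.818866·(0.50155604 − 0.52539646·0.86512516) = 3.659225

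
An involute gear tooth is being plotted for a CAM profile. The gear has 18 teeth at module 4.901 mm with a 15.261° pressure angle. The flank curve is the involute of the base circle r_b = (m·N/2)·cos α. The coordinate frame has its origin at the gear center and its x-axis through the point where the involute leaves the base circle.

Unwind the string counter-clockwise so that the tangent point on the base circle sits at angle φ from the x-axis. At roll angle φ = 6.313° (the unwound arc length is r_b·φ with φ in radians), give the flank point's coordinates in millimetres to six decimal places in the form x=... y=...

x=42.811097 y=0.018951

pitch radius r_p = m·N/2 = 4.901·18/2 = 44.109000
base radius r_b = r_p·cos α = 44.109000·cos 15.261° = 42.553576
roll angle φ = 6.313° = 0.11018264 rad
x = r_b·(cos φ + φ·sin φ) = 42.553576·(0.99393603 + 0.11018264·0.10995983) = 42.811097
y = r_b·(sin φ − φ·cos φ) = 42.553576·(0.10995983 − 0.11018264·0.99393603) = 0.018951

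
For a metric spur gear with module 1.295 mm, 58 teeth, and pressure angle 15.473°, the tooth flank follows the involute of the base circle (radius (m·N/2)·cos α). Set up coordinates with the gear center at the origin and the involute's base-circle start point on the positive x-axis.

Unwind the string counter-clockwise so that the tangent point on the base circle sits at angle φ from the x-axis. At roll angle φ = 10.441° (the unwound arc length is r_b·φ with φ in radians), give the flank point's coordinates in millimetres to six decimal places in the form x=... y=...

x=36.789845 y=0.072766

pitch radius r_p = m·N/2 = 1.295·58/2 = 37.555000
base radius r_b = r_p·cos α = 37.555000·cos 15.473° = 36.193867
roll angle φ = 10.441° = 0.18222983 rad
x = r_b·(cos φ + φ·sin φ) = 36.193867·(0.98344204 + 0.18222983·0.18122293) = 36.789845
y = r_b·(sin φ − φ·cos φ) = 36.193867·(0.18122293 − 0.18222983·0.98344204) = 0.072766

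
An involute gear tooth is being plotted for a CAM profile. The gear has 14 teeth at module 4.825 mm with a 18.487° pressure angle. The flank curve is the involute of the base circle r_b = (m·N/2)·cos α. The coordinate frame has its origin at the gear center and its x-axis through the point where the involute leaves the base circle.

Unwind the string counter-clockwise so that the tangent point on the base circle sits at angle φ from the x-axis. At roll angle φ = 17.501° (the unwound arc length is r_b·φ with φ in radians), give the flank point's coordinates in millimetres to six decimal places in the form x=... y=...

x=33.491680 y=0.301458

pitch radius r_p = m·N/2 = 4.825·14/2 = 33.775000
base radius r_b = r_p·cos α = 33.775000·cos 18.487° = 32.032062
roll angle φ = 17.501° = 0.30545007 rad
x = r_b·(cos φ + φ·sin φ) = 32.032062·(0.95371170 + 0.30545007·0.30072244) = 33.491680
y = r_b·(sin φ − φ·cos φ) = 32.032062·(0.30072244 − 0.30545007·0.95371170) = 0.301458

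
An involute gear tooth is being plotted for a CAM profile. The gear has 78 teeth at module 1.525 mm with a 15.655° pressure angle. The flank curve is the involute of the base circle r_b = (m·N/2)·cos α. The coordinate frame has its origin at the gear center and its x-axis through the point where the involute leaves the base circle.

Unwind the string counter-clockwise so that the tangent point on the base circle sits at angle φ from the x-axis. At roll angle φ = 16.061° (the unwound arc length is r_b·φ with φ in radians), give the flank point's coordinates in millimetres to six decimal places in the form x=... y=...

pitch radius r_p = m·N/2 = 1.525·78/2 = 59.475000
base radius r_b = r_p·cos α = 59.475000·cos 15.655° = 57.268714
roll angle φ = 16.061° = 0.28031733 rad
x = r_b·(cos φ + φ·sin φ) = 57.268714·(0.96096769 + 0.28031733·0.27666061) = 59.474731
y = r_b·(sin φ − φ·cos φ) = 57.268714·(0.27666061 − 0.28031733·0.96096769) = 0.417186

x=59.474731 y=0.417186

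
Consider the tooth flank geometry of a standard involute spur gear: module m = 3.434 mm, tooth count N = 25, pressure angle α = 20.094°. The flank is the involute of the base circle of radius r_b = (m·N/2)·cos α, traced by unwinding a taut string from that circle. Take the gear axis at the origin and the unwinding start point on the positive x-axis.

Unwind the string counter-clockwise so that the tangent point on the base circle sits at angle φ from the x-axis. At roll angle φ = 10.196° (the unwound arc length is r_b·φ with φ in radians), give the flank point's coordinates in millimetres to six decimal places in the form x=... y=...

x=40.945415 y=0.075485

pitch radius r_p = m·N/2 = 3.434·25/2 = 42.925000
base radius r_b = r_p·cos α = 42.925000·cos 20.094° = 40.312165
roll angle φ = 10.196° = 0.17795377 rad
x = r_b·(cos φ + φ·sin φ) = 40.312165·(0.98420797 + 0.17795377·0.17701603) = 40.945415
y = r_b·(sin φ − φ·cos φ) = 40.312165·(0.17701603 − 0.17795377·0.98420797) = 0.075485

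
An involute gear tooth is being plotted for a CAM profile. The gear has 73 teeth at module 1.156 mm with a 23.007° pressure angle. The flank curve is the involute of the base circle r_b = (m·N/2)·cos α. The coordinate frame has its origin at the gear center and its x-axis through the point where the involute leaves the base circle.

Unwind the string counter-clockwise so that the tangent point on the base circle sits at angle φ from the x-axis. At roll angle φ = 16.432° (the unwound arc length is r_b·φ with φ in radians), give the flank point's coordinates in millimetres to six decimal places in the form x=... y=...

pitch radius r_p = m·N/2 = 1.156·73/2 = 42.194000
base radius r_b = r_p·cos α = 42.194000·cos 23.007° = 38.837767
roll angle φ = 16.432° = 0.28679250 rad
x = r_b·(cos φ + φ·sin φ) = 38.837767·(0.95915614 + 0.28679250·0.28287719) = 40.402277
y = r_b·(sin φ − φ·cos φ) = 38.837767·(0.28287719 − 0.28679250·0.95915614) = 0.302873

x=40.402277 y=0.302873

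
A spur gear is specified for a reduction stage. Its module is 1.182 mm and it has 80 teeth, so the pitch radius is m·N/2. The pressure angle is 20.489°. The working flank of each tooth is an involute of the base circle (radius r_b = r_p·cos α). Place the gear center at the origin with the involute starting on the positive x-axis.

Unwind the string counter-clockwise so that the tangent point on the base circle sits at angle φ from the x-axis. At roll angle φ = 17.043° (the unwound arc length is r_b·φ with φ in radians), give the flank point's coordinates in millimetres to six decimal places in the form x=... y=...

pitch radius r_p = m·N/2 = 1.182·80/2 = 47.280000
base radius r_b = r_p·cos α = 47.280000·cos 20.489° = 44.289039
roll angle φ = 17.043° = 0.29745646 rad
x = r_b·(cos φ + φ·sin φ) = 44.289039·(0.95608506 + 0.29745646·0.29308932) = 46.205265
y = r_b·(sin φ − φ·cos φ) = 44.289039·(0.29308932 − 0.29745646·0.95608506) = 0.385121

x=46.205265 y=0.385121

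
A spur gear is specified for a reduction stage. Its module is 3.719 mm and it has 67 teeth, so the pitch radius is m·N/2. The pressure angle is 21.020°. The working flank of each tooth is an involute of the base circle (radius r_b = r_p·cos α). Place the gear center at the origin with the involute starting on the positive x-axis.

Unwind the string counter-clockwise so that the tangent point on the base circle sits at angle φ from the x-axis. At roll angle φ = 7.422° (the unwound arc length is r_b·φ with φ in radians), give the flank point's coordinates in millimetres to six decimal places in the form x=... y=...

pitch radius r_p = m·N/2 = 3.719·67/2 = 124.586500
base radius r_b = r_p·cos α = 124.586500·cos 21.020° = 116.295926
roll angle φ = 7.422° = 0.12953834 rad
x = r_b·(cos φ + φ·sin φ) = 116.295926·(0.99162164 + 0.12953834·0.12917636) = 117.267570
y = r_b·(sin φ − φ·cos φ) = 116.295926·(0.12917636 − 0.12953834·0.99162164) = 0.084122

x=117.267570 y=0.084122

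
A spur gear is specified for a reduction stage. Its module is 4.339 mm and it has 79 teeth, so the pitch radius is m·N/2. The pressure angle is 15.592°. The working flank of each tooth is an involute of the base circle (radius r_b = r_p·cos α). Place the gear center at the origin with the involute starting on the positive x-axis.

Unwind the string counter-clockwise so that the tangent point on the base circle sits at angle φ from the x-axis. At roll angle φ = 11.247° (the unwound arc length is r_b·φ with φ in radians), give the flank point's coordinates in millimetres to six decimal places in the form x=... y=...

pitch radius r_p = m·N/2 = 4.339·79/2 = 171.390500
base radius r_b = r_p·cos α = 171.390500·cos 15.592° = 165.083348
roll angle φ = 11.247° = 0.19629718 rad
x = r_b·(cos φ + φ·sin φ) = 165.083348·(0.98079549 + 0.19629718·0.19503897) = 168.233319
y = r_b·(sin φ − φ·cos φ) = 165.083348·(0.19503897 − 0.19629718·0.98079549) = 0.414620

x=168.233319 y=0.414620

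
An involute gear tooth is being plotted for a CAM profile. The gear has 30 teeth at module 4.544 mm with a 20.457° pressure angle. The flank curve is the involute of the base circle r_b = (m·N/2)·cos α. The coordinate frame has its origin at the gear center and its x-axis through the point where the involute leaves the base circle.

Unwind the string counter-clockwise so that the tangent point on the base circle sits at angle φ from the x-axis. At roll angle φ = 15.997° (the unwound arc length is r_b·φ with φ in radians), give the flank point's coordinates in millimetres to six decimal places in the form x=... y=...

x=66.302265 y=0.459702

pitch radius r_p = m·N/2 = 4.544·30/2 = 68.160000
base radius r_b = r_p·cos α = 68.160000·cos 20.457° = 63.861473
roll angle φ = 15.997° = 0.27920032 rad
x = r_b·(cos φ + φ·sin φ) = 63.861473·(0.96127613 + 0.27920032·0.27558702) = 66.302265
y = r_b·(sin φ − φ·cos φ) = 63.861473·(0.27558702 − 0.27920032·0.96127613) = 0.459702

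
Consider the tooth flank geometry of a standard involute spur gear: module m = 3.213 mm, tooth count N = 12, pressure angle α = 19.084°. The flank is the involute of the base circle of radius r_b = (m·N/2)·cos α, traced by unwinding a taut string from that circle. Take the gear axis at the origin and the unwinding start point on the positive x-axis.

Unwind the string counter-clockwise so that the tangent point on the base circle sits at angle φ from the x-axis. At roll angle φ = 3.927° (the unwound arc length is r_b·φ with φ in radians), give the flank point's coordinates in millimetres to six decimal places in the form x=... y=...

pitch radius r_p = m·N/2 = 3.213·12/2 = 19.278000
base radius r_b = r_p·cos α = 19.278000·cos 19.084° = 18.218486
roll angle φ = 3.927° = 0.06853908 rad
x = r_b·(cos φ + φ·sin φ) = 18.218486·(0.99765212 + 0.06853908·0.06848543) = 18.261227
y = r_b·(sin φ − φ·cos φ) = 18.218486·(0.06848543 − 0.06853908·0.99765212) = 0.001954

x=18.261227 y=0.001954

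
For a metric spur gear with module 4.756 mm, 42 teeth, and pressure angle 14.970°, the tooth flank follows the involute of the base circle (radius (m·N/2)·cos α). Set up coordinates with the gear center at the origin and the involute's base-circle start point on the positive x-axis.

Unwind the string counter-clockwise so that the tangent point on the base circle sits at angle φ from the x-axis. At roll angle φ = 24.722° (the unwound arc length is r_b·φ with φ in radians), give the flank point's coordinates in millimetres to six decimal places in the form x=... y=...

x=105.054275 y=2.535831

pitch radius r_p = m·N/2 = 4.756·42/2 = 99.876000
base radius r_b = r_p·cos α = 99.876000·cos 14.970° = 96.486330
roll angle φ = 24.722° = 0.43148030 rad
x = r_b·(cos φ + φ·sin φ) = 96.486330·(0.90834766 + 0.43148030·0.41821589) = 105.054275
y = r_b·(sin φ − φ·cos φ) = 96.486330·(0.41821589 − 0.43148030·0.90834766) = 2.535831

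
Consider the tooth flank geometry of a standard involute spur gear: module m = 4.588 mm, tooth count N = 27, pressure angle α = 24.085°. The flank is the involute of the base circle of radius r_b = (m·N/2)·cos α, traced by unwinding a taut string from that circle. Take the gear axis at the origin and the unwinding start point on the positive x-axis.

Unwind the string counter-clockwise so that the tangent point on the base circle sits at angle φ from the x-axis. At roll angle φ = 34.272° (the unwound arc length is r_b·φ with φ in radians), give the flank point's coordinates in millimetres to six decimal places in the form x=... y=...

x=65.774595 y=3.891437

pitch radius r_p = m·N/2 = 4.588·27/2 = 61.938000
base radius r_b = r_p·cos α = 61.938000·cos 24.085° = 56.545743
roll angle φ = 34.272° = 0.59815924 rad
x = r_b·(cos φ + φ·sin φ) = 56.545743·(0.82637359 + 0.59815924·0.56312227) = 65.774595
y = r_b·(sin φ − φ·cos φ) = 56.545743·(0.56312227 − 0.59815924·0.82637359) = 3.891437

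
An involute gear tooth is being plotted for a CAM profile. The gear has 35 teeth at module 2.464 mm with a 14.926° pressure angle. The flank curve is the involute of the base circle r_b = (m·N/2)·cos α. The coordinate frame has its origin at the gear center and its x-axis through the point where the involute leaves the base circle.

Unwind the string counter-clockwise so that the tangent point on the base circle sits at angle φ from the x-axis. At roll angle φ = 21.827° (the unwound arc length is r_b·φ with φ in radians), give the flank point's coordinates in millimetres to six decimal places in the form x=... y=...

x=44.579620 y=0.756745

pitch radius r_p = m·N/2 = 2.464·35/2 = 43.120000
base radius r_b = r_p·cos α = 43.120000·cos 14.926° = 41.665101
roll angle φ = 21.827° = 0.38095302 rad
x = r_b·(cos φ + φ·sin φ) = 41.665101·(0.92831072 + 0.38095302·0.37180533) = 44.579620
y = r_b·(sin φ − φ·cos φ) = 41.665101·(0.37180533 − 0.38095302·0.92831072) = 0.756745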